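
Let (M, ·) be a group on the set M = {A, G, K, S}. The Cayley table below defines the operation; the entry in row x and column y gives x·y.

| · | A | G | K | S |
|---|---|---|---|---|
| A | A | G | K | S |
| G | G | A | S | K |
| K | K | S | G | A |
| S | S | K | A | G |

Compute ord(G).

2

The identity element is A (its row matches the header).
G^1 = G
G^2 = G·G = A
The first power of G equal to the identity is G^2, so ord(G) = 2.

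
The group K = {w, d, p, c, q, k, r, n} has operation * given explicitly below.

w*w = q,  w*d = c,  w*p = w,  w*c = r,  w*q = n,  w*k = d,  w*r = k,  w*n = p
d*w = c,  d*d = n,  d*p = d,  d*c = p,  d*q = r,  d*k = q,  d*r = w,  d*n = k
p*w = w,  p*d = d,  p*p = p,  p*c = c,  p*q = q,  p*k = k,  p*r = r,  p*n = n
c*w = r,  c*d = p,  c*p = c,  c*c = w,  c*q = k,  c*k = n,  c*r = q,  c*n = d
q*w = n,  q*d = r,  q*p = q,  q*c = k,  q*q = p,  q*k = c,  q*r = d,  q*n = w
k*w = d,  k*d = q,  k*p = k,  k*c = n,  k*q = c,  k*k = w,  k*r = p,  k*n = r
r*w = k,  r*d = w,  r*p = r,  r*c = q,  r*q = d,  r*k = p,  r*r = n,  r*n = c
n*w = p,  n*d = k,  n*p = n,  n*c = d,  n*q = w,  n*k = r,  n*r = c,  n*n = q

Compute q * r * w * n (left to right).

d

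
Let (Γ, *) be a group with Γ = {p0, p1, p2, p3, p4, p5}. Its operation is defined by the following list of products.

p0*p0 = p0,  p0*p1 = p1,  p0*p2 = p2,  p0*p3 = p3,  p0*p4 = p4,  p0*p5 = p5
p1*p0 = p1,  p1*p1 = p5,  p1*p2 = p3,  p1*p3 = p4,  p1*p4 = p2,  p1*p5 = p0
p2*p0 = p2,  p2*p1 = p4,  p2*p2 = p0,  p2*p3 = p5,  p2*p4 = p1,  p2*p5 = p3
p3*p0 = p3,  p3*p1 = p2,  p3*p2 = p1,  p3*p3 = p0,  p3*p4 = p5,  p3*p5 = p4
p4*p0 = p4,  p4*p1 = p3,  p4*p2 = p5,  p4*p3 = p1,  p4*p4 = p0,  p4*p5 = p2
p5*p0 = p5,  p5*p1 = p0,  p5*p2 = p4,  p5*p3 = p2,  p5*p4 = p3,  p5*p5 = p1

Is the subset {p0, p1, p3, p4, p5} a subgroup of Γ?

p5*p3 = p2, which is not in {p0, p1, p3, p4, p5}.
The subset is not closed under *, so it is not a subgroup.

No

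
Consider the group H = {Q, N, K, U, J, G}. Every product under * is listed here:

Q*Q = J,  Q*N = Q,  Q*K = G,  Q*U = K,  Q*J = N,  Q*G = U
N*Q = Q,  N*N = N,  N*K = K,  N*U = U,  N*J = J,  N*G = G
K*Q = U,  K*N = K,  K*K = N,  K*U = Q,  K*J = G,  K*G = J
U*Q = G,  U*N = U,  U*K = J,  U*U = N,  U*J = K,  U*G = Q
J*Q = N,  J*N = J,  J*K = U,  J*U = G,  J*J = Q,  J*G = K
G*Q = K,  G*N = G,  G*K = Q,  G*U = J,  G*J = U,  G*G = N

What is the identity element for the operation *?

The identity e satisfies e * x = x for all x, so its row in the table reproduces the column headers.
Row N reads: Q, N, K, U, J, G — exactly the header order. So N is the identity.

N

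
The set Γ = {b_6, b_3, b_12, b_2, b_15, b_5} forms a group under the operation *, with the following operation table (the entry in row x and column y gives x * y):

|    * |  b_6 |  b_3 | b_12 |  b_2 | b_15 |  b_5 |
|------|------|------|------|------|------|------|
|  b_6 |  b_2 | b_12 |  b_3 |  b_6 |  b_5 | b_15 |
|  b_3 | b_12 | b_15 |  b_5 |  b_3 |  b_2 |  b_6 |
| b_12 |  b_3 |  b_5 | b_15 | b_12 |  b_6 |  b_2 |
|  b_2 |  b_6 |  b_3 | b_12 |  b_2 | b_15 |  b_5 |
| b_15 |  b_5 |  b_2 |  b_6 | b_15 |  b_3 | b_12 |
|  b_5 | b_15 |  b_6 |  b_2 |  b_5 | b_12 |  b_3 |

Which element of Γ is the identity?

The identity e satisfies e * x = x for all x, so its row in the table reproduces the column headers.
Row b_2 reads: b_6, b_3, b_12, b_2, b_15, b_5 — exactly the header order. So b_2 is the identity.

b_2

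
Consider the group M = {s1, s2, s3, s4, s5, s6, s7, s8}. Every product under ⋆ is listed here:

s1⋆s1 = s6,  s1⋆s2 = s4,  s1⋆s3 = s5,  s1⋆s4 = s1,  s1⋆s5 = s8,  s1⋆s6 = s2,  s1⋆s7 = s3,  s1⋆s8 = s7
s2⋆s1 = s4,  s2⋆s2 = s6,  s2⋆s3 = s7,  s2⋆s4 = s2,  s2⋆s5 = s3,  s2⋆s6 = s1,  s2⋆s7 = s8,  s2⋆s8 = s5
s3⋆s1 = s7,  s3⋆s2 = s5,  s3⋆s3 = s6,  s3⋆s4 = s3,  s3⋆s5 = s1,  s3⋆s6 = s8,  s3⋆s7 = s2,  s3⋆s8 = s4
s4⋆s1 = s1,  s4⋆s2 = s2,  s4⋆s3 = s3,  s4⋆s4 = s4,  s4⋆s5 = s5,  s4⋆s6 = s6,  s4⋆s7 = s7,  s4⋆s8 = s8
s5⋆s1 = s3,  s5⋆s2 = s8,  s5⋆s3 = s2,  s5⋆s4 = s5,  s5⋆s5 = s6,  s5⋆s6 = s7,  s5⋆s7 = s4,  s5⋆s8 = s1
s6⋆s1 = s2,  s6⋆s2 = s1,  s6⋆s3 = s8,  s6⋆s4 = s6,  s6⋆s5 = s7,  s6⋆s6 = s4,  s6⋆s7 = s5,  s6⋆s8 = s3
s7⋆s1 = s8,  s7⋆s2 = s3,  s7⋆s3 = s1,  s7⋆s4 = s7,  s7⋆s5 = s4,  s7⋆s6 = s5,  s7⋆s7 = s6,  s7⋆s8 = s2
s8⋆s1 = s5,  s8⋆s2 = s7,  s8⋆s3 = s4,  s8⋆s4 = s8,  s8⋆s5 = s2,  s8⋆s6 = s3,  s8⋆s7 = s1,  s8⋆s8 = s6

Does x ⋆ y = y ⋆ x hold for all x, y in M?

No

s5 ⋆ s2 = s8 but s2 ⋆ s5 = s3.
Since s5 and s2 do not commute, M is not abelian.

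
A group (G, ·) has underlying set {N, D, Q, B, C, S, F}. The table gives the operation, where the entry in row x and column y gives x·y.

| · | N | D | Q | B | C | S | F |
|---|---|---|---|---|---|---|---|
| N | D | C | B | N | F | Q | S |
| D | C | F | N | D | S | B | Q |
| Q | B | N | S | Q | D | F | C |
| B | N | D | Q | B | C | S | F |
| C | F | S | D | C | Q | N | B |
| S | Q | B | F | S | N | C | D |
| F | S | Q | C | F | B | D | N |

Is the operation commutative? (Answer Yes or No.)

Yes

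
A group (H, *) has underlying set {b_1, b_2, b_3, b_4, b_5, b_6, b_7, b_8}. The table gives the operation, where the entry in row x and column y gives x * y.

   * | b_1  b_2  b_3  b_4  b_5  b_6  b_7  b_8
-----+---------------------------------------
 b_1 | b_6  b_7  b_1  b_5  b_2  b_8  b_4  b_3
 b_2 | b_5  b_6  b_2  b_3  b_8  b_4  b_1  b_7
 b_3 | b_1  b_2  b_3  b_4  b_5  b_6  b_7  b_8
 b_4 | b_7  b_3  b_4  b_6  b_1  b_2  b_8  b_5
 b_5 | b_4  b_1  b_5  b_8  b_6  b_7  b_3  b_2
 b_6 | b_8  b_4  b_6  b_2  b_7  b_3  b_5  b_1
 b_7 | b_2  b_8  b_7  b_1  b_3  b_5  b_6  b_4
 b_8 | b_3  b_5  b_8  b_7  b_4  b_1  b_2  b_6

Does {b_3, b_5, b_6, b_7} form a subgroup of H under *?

{b_3, b_5, b_6, b_7} contains the identity b_3.
Checking products: every product of two elements of {b_3, b_5, b_6, b_7} (read from the table) lies in {b_3, b_5, b_6, b_7}, so the set is closed.
In a finite group, a nonempty closed subset is a subgroup. So {b_3, b_5, b_6, b_7} ≤ H.

Yes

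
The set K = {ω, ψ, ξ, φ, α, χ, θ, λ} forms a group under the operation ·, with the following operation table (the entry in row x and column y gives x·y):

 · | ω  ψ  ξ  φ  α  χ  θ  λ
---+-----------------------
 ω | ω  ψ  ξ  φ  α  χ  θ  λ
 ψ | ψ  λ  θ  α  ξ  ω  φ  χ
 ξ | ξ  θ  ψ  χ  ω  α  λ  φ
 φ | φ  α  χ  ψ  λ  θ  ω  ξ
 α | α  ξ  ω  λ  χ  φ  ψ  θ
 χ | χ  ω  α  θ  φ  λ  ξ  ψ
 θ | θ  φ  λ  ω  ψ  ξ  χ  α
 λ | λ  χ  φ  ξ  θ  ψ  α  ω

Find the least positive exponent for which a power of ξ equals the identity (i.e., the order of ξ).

8

The identity element is ω (its row matches the header).
ξ^1 = ξ
ξ^2 = ξ·ξ = ψ
ξ^3 = ψ·ξ = θ
ξ^4 = θ·ξ = λ
ξ^5 = λ·ξ = φ
ξ^6 = φ·ξ = χ
ξ^7 = χ·ξ = α
ξ^8 = α·ξ = ω
The first power of ξ equal to the identity is ξ^8, so ord(ξ) = 8.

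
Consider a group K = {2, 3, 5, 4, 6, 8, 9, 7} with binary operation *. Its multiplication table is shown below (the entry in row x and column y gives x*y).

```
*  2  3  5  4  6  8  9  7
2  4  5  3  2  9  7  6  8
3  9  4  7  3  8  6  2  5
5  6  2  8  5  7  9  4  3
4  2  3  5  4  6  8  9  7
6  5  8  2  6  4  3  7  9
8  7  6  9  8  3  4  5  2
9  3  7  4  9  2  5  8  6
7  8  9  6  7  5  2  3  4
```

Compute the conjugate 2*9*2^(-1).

The identity is 4. In row 2, the entry 4 sits in column 2, so 2^(-1) = 2.
2*9 = 6
6*2 = 5

5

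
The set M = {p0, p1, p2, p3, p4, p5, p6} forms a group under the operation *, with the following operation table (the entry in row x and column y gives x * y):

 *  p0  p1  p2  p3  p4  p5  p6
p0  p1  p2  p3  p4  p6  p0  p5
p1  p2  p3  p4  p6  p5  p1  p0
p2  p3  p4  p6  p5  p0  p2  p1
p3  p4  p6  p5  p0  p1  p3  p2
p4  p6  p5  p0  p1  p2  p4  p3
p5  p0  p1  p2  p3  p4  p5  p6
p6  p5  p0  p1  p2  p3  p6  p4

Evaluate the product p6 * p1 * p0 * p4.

p5

p6 * p1 = p0
p0 * p0 = p1
p1 * p4 = p5
(Structurally, M here is isomorphic to the cyclic group Z_7.)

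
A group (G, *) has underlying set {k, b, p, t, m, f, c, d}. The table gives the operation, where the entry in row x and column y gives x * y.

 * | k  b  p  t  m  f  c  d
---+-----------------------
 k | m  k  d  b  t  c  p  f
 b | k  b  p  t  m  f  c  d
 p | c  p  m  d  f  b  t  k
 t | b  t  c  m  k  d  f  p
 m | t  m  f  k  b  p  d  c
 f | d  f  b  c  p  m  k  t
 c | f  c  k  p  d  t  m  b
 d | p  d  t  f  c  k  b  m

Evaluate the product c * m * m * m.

c * m = d
d * m = c
c * m = d
(Structurally, G here is isomorphic to the quaternion group Q_8.)

d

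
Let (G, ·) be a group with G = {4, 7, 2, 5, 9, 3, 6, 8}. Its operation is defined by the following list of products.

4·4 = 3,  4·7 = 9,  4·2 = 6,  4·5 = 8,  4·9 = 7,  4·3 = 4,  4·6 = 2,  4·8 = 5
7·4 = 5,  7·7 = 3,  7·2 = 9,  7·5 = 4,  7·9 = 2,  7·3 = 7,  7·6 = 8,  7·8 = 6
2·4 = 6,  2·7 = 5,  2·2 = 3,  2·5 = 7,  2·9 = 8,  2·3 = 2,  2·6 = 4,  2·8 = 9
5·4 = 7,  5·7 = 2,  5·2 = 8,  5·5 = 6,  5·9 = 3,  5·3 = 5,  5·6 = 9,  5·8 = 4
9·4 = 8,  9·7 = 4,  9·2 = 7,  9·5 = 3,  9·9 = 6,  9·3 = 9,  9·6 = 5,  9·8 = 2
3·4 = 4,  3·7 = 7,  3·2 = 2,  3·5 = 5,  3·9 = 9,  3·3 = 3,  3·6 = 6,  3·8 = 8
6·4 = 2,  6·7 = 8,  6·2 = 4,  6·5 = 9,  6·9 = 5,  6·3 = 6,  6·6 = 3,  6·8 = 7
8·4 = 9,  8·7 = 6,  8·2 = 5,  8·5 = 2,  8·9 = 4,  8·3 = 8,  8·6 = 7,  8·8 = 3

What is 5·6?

Read row 5, column 6: 5·6 = 9.
(Structurally, G here is isomorphic to the dihedral group D_4.)

9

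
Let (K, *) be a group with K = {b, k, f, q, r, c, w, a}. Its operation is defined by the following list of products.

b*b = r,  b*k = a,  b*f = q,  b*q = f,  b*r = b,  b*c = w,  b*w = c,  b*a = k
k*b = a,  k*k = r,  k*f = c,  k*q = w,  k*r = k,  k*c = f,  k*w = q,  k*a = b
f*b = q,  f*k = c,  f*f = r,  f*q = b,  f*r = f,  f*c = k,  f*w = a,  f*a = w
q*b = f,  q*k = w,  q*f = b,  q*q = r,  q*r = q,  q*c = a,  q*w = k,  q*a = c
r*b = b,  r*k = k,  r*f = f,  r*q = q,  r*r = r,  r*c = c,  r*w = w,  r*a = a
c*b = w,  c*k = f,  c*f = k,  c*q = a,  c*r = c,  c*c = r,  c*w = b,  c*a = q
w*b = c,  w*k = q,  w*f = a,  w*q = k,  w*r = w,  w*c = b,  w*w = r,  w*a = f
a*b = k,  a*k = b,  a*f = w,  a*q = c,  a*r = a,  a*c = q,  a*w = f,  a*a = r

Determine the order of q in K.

The identity element is r (its row matches the header).
q^1 = q
q^2 = q * q = r
The first power of q equal to the identity is q^2, so ord(q) = 2.

2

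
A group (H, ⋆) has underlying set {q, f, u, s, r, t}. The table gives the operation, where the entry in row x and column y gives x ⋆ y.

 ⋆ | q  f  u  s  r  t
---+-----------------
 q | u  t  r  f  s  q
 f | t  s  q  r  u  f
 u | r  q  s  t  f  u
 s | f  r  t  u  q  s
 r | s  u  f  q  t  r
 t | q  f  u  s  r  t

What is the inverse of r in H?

First locate the identity: row t matches the header, so t is the identity.
Scan row r for t: r ⋆ r = t. Hence r^(-1) = r.

r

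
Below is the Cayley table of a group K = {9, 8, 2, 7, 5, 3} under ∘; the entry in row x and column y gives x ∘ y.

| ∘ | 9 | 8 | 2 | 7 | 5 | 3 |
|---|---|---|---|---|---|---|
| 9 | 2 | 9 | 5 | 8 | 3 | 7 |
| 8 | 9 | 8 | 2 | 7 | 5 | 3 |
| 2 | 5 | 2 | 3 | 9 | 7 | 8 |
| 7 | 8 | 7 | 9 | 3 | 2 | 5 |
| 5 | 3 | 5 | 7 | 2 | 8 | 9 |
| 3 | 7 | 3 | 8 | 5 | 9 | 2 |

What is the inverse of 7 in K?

First locate the identity: row 8 matches the header, so 8 is the identity.
Scan row 7 for 8: 7 ∘ 9 = 8. Hence 7^(-1) = 9.
(Structurally, K here is isomorphic to the cyclic group Z_6.)

9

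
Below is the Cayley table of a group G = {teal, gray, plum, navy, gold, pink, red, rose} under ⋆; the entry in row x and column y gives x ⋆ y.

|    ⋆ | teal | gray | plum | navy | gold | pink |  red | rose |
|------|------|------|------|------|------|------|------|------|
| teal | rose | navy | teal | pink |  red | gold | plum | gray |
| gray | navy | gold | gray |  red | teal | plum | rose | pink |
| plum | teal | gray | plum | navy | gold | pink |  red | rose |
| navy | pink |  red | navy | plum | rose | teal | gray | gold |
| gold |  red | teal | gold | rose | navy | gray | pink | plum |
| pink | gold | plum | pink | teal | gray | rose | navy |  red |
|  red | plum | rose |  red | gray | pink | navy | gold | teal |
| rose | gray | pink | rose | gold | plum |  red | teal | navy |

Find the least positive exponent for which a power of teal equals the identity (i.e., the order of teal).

8

The identity element is plum (its row matches the header).
teal^1 = teal
teal^2 = teal ⋆ teal = rose
teal^3 = rose ⋆ teal = gray
teal^4 = gray ⋆ teal = navy
teal^5 = navy ⋆ teal = pink
teal^6 = pink ⋆ teal = gold
teal^7 = gold ⋆ teal = red
teal^8 = red ⋆ teal = plum
The first power of teal equal to the identity is teal^8, so ord(teal) = 8.
(Structurally, G here is isomorphic to the cyclic group Z_8.)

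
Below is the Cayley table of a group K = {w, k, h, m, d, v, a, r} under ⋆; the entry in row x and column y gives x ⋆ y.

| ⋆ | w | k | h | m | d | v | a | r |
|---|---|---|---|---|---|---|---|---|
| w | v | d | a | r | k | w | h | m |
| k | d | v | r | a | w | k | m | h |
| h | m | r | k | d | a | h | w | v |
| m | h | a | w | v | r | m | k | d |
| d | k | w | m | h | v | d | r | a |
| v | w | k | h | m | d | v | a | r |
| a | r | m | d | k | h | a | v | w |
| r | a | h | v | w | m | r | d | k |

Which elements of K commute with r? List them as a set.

{h, k, r, v}

Compare row r with column r entry by entry.
h ⋆ r = v = r ⋆ h, so h commutes with r.
w ⋆ r = m but r ⋆ w = a, so w does not.
Collecting the elements that commute with r: C(r) = {h, k, r, v}.
(Structurally, K here is isomorphic to the dihedral group D_4.)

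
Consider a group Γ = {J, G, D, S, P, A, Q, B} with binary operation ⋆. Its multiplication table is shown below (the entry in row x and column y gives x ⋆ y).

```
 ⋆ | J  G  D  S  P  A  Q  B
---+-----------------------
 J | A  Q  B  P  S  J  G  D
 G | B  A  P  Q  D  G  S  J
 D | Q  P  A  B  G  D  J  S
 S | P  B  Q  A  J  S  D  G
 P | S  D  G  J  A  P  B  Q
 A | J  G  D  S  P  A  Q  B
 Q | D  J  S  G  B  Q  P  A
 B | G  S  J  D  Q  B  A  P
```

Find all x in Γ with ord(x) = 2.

Identity is A. Compute the order of each non-identity element by repeated multiplication:
  J: J → A  (order 2)
  G: G → A  (order 2)
  D: D → A  (order 2)
  S: S → A  (order 2)
  P: P → A  (order 2)
  Q: Q → P → B → A  (order 4)
  B: B → P → Q → A  (order 4)
Elements of order 2: {D, G, J, P, S}.
(Structurally, Γ here is isomorphic to the dihedral group D_4.)

{D, G, J, P, S}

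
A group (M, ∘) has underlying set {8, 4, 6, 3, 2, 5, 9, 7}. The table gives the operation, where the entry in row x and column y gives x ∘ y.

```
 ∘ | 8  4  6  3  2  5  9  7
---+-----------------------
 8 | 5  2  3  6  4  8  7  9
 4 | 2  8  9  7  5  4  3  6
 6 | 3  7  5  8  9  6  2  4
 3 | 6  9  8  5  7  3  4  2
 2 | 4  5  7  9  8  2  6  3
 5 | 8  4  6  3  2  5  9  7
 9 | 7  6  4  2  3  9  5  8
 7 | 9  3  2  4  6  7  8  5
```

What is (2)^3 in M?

4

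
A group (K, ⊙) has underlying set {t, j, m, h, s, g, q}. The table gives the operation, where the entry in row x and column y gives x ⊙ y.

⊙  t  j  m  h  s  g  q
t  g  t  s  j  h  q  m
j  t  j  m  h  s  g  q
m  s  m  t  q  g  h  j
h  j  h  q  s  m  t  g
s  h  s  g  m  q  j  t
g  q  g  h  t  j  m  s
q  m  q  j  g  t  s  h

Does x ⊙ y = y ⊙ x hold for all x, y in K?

Yes

Check whether the table is symmetric across its main diagonal.
Every entry (row x, col y) equals the entry (row y, col x), so K is abelian.
(In fact K ≅ the cyclic group Z_7.)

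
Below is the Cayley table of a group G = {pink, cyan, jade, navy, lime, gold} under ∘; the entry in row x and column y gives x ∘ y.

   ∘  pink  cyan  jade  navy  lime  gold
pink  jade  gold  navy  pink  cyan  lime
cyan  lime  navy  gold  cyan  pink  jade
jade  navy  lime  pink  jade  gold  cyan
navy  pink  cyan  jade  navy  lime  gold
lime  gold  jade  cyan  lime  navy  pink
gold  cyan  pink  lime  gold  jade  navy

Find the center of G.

{navy}

An element z is central iff its row equals its column in the table.
For jade: jade ∘ lime = gold ≠ cyan = lime ∘ jade, so jade ∉ Z.
Checking each element this way leaves Z(G) = {navy}.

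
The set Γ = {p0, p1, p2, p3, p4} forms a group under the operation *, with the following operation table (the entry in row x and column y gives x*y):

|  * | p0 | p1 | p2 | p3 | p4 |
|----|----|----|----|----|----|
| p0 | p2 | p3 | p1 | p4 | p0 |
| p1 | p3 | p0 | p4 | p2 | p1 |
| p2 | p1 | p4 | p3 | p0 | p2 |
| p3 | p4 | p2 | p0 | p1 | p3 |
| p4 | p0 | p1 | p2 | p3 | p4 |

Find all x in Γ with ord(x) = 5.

Identity is p4. Compute the order of each non-identity element by repeated multiplication:
  p0: p0 → p2 → p1 → p3 → p4  (order 5)
  p1: p1 → p0 → p3 → p2 → p4  (order 5)
  p2: p2 → p3 → p0 → p1 → p4  (order 5)
  p3: p3 → p1 → p2 → p0 → p4  (order 5)
Elements of order 5: {p0, p1, p2, p3}.

{p0, p1, p2, p3}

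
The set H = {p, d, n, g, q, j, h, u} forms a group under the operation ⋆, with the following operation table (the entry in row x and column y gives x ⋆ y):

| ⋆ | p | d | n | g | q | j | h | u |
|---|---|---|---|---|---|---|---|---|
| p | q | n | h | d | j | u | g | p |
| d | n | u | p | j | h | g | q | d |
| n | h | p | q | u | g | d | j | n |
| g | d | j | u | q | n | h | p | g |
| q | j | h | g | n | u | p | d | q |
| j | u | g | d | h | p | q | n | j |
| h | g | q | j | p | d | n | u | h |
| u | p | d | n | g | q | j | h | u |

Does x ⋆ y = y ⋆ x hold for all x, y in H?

Yes

Check whether the table is symmetric across its main diagonal.
Every entry (row x, col y) equals the entry (row y, col x), so H is abelian.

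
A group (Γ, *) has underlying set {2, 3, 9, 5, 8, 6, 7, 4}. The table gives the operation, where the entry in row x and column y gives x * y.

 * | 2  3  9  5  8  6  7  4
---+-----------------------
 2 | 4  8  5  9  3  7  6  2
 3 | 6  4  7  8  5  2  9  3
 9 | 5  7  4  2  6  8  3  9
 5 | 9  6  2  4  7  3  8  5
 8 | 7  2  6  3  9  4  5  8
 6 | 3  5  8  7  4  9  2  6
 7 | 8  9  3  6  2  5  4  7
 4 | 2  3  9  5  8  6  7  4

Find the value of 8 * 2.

7

Read row 8, column 2: 8 * 2 = 7.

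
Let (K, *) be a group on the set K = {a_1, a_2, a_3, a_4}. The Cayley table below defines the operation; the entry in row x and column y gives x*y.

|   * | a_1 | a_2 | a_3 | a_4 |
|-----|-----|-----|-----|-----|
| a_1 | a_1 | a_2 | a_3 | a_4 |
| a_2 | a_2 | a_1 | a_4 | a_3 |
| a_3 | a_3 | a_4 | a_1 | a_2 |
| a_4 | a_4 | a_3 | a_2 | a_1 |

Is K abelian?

Check whether the table is symmetric across its main diagonal.
Every entry (row x, col y) equals the entry (row y, col x), so K is abelian.

Yes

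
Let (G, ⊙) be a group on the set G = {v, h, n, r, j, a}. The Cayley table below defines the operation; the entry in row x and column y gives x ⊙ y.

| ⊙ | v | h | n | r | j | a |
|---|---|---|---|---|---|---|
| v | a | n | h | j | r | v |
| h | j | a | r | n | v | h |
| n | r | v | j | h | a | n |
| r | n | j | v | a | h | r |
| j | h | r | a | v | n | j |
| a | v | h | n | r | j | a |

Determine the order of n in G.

The identity element is a (its row matches the header).
n^1 = n
n^2 = n ⊙ n = j
n^3 = j ⊙ n = a
The first power of n equal to the identity is n^3, so ord(n) = 3.

3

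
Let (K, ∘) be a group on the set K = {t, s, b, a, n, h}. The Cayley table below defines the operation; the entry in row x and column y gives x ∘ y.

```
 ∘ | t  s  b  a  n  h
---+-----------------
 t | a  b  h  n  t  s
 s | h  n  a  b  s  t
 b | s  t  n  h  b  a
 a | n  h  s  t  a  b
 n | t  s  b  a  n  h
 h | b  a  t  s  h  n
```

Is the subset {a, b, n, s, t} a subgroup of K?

t ∘ b = h, which is not in {a, b, n, s, t}.
The subset is not closed under ∘, so it is not a subgroup.

No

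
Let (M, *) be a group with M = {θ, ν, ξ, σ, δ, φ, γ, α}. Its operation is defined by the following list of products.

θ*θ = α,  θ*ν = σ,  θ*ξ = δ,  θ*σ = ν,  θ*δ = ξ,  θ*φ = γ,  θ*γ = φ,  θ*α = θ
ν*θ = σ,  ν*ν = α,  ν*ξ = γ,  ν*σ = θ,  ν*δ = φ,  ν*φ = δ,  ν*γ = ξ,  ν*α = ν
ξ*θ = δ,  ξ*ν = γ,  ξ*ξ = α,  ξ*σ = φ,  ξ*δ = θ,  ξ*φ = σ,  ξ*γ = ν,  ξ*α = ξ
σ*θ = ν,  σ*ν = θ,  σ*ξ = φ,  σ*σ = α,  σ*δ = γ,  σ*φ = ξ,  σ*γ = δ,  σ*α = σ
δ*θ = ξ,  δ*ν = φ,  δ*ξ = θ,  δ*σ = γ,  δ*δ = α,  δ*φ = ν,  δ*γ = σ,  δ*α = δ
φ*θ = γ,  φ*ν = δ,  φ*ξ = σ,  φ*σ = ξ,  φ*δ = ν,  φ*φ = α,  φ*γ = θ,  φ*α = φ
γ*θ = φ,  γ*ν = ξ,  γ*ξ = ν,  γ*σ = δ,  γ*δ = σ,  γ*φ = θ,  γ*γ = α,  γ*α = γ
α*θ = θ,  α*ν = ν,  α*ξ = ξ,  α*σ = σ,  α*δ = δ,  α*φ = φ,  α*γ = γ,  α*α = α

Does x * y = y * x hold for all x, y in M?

Check whether the table is symmetric across its main diagonal.
Every entry (row x, col y) equals the entry (row y, col x), so M is abelian.

Yes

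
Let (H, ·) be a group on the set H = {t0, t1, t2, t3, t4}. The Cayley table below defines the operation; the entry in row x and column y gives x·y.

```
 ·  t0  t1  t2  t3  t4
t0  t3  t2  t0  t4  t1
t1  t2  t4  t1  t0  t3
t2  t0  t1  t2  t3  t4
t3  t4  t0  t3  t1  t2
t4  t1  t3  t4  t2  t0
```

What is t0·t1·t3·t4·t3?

t3

t0·t1 = t2
t2·t3 = t3
t3·t4 = t2
t2·t3 = t3
(Structurally, H here is isomorphic to the cyclic group Z_5.)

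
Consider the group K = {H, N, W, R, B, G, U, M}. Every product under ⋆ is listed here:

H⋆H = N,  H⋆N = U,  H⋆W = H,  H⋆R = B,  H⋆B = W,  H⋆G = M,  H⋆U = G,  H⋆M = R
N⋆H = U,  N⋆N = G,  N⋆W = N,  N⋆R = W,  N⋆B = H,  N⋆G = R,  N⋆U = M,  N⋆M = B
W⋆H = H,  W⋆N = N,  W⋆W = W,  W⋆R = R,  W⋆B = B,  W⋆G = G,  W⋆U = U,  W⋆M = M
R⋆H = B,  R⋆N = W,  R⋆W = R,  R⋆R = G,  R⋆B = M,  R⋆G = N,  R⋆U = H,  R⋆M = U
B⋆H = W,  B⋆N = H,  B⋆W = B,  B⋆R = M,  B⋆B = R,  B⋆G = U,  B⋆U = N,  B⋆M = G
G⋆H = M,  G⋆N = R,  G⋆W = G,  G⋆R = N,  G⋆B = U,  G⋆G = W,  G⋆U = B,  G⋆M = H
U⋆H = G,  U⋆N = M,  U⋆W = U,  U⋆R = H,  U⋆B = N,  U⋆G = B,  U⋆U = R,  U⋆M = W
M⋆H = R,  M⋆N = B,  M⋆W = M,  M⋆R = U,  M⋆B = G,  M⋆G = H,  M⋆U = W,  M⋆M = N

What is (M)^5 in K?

H

M^1 = M
M^2 = M ⋆ M = N
M^3 = N ⋆ M = B
M^4 = B ⋆ M = G
M^5 = G ⋆ M = H
(Structurally, K here is isomorphic to the cyclic group Z_8.)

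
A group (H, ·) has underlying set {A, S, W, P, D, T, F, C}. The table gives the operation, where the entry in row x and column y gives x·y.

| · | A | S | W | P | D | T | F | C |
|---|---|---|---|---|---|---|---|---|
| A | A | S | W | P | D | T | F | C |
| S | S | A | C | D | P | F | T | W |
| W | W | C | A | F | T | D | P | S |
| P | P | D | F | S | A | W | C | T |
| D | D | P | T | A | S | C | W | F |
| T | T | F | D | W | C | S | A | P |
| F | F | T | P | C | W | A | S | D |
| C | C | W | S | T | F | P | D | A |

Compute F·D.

Read row F, column D: F·D = W.
(Structurally, H here is isomorphic to Z_2 x Z_4.)

W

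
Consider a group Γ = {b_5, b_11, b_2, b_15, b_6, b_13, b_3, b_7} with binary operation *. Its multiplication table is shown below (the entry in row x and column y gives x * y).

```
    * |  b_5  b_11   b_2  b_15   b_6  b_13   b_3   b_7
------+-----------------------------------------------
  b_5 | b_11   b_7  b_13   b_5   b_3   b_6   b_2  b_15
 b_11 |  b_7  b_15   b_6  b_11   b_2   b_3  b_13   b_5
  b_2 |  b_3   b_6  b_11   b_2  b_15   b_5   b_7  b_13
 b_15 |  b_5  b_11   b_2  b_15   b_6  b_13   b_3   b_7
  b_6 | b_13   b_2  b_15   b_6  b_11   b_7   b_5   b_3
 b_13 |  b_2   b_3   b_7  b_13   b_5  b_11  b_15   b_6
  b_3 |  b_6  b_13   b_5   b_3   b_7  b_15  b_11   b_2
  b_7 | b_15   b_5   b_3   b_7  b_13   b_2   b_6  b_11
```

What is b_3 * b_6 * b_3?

b_6

b_3 * b_6 = b_7
b_7 * b_3 = b_6
(Structurally, Γ here is isomorphic to the quaternion group Q_8.)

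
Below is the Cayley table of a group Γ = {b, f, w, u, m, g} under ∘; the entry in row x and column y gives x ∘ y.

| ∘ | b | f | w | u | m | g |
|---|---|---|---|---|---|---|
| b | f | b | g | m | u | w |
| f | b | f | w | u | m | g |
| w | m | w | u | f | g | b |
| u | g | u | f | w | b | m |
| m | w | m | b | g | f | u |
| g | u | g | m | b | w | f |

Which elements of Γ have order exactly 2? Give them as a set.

Identity is f. Compute the order of each non-identity element by repeated multiplication:
  b: b → f  (order 2)
  w: w → u → f  (order 3)
  u: u → w → f  (order 3)
  m: m → f  (order 2)
  g: g → f  (order 2)
Elements of order 2: {b, g, m}.

{b, g, m}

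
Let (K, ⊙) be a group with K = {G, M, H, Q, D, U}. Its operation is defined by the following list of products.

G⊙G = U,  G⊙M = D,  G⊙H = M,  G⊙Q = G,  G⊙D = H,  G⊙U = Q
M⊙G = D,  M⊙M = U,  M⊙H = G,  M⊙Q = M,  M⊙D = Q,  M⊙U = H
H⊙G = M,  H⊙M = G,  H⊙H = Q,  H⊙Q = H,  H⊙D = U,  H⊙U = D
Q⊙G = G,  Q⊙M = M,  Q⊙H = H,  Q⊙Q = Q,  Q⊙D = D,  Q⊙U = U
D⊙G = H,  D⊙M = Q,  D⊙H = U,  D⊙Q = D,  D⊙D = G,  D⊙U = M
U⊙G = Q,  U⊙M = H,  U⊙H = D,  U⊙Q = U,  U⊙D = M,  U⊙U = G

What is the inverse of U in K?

First locate the identity: row Q matches the header, so Q is the identity.
Scan row U for Q: U ⊙ G = Q. Hence U^(-1) = G.

G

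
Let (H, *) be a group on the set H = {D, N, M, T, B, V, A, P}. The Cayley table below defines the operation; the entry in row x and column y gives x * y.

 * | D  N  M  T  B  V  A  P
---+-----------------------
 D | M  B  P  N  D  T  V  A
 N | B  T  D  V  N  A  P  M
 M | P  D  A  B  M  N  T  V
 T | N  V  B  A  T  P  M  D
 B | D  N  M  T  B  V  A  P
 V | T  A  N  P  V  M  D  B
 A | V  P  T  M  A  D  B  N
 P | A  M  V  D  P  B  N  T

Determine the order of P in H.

The identity element is B (its row matches the header).
P^1 = P
P^2 = P * P = T
P^3 = T * P = D
P^4 = D * P = A
P^5 = A * P = N
P^6 = N * P = M
P^7 = M * P = V
P^8 = V * P = B
The first power of P equal to the identity is P^8, so ord(P) = 8.

8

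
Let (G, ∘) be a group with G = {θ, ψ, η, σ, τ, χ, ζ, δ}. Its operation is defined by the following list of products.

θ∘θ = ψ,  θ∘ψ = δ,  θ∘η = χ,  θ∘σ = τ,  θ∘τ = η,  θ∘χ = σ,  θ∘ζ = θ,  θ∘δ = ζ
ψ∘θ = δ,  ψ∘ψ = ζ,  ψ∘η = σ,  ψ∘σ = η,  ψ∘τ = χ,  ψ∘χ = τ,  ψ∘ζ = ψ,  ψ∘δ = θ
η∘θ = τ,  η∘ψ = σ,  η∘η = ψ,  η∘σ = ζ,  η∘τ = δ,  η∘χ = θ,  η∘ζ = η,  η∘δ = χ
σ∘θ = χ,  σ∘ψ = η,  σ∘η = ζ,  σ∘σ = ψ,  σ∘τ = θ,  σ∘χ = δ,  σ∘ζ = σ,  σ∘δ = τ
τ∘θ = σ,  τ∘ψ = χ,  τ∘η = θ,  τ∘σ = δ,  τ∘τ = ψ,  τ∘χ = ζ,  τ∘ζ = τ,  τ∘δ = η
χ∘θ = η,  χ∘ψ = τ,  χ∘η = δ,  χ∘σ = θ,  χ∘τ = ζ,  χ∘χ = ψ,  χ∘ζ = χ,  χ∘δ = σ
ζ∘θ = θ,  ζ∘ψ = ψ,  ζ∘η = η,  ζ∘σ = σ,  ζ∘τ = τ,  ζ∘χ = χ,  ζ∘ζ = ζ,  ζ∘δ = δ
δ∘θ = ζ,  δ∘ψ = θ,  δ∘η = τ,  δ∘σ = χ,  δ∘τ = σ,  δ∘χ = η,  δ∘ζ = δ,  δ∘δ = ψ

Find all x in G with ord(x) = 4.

Identity is ζ. Compute the order of each non-identity element by repeated multiplication:
  θ: θ → ψ → δ → ζ  (order 4)
  ψ: ψ → ζ  (order 2)
  η: η → ψ → σ → ζ  (order 4)
  σ: σ → ψ → η → ζ  (order 4)
  τ: τ → ψ → χ → ζ  (order 4)
  χ: χ → ψ → τ → ζ  (order 4)
  δ: δ → ψ → θ → ζ  (order 4)
Elements of order 4: {δ, η, θ, σ, τ, χ}.
(Structurally, G here is isomorphic to the quaternion group Q_8.)

{δ, η, θ, σ, τ, χ}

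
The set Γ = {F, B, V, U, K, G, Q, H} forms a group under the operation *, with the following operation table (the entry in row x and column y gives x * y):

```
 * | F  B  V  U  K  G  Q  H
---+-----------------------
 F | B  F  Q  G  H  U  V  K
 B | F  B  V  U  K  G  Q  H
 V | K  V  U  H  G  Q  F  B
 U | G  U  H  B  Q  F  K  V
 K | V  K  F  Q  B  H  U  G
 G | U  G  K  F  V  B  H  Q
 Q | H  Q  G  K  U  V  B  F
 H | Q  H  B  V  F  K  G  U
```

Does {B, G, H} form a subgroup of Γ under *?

H * H = U, which is not in {B, G, H}.
The subset is not closed under *, so it is not a subgroup.
(Structurally, Γ here is isomorphic to the dihedral group D_4.)

No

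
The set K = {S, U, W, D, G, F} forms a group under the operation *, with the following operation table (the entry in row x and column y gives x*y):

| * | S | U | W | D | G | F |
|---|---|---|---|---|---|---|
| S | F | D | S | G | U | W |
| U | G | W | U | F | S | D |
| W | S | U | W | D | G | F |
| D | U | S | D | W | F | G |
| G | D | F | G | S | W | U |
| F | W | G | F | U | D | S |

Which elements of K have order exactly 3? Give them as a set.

{F, S}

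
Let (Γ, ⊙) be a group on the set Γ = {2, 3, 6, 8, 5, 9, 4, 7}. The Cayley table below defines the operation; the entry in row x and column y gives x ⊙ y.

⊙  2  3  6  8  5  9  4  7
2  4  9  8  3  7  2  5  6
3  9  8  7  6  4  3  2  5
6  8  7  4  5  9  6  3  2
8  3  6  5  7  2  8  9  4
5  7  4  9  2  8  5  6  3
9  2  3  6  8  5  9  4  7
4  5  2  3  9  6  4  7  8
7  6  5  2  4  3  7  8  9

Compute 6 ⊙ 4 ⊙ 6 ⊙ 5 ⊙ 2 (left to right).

6 ⊙ 4 = 3
3 ⊙ 6 = 7
7 ⊙ 5 = 3
3 ⊙ 2 = 9

9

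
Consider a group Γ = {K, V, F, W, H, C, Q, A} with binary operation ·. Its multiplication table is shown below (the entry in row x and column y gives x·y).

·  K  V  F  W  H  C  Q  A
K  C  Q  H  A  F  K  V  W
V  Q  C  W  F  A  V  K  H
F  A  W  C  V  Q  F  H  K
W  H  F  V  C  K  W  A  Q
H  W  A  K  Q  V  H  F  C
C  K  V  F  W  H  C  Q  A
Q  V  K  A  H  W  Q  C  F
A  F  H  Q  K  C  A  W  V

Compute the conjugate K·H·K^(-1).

The identity is C. In row K, the entry C sits in column K, so K^(-1) = K.
K·H = F
F·K = A

A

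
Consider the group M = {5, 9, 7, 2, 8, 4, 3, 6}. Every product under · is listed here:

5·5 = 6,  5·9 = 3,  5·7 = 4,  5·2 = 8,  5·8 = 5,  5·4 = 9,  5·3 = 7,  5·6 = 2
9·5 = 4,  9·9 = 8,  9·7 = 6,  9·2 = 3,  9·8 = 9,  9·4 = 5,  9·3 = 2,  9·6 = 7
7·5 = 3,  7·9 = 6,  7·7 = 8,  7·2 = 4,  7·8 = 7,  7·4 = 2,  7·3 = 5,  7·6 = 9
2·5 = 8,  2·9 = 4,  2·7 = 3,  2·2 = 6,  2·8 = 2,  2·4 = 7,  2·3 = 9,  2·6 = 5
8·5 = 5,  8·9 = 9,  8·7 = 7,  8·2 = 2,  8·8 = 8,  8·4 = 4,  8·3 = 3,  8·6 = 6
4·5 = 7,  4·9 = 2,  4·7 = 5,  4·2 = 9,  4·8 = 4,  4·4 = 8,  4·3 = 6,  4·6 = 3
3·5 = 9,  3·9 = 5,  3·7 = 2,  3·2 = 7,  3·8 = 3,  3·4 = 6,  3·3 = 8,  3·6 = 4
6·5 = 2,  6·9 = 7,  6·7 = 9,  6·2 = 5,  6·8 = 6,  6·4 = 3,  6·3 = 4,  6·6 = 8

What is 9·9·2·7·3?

9·9 = 8
8·2 = 2
2·7 = 3
3·3 = 8
(Structurally, M here is isomorphic to the dihedral group D_4.)

8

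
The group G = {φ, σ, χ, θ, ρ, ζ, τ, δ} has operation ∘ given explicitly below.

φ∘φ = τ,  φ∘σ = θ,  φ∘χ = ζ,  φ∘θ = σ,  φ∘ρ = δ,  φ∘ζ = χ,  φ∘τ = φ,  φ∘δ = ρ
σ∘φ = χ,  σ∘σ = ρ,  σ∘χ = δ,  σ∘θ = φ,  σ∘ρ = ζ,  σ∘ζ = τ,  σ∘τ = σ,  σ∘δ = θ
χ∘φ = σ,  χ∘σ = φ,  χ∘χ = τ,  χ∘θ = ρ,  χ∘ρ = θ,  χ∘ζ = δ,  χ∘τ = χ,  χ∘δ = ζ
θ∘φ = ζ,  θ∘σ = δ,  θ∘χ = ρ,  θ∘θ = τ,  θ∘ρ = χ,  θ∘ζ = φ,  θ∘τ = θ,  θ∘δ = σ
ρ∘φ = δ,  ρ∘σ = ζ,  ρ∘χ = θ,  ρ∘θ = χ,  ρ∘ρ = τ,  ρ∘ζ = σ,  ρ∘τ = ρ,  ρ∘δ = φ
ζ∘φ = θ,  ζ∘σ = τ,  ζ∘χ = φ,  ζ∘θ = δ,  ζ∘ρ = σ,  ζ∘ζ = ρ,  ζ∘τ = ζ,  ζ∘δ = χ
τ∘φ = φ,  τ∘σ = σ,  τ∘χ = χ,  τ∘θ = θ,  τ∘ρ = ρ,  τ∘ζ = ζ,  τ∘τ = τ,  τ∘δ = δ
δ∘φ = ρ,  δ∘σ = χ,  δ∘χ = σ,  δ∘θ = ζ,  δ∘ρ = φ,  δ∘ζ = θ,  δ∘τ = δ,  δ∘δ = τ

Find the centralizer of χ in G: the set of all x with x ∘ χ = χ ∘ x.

{θ, ρ, τ, χ}

Compare row χ with column χ entry by entry.
θ ∘ χ = ρ = χ ∘ θ, so θ commutes with χ.
σ ∘ χ = δ but χ ∘ σ = φ, so σ does not.
Collecting the elements that commute with χ: C(χ) = {θ, ρ, τ, χ}.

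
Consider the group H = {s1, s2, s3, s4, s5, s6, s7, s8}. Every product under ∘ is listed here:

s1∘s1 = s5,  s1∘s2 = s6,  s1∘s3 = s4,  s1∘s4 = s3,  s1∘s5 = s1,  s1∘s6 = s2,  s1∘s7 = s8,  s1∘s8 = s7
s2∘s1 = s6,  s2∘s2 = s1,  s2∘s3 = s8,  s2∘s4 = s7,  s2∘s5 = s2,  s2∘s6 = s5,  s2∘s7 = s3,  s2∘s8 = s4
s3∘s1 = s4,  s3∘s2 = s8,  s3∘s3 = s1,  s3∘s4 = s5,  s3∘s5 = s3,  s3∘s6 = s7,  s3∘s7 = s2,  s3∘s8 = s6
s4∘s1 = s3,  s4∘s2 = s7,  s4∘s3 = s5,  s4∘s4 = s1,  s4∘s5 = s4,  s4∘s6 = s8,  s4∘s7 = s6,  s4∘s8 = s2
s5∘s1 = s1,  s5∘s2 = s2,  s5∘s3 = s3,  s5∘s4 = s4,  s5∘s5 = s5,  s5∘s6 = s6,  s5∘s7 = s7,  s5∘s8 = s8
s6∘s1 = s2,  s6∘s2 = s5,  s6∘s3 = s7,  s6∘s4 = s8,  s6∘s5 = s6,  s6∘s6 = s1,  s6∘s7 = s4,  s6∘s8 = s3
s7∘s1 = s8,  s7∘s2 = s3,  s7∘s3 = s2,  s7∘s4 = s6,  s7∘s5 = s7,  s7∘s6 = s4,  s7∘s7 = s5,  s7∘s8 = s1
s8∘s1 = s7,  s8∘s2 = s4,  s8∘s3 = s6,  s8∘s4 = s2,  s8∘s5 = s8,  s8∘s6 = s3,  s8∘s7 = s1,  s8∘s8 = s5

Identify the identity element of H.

The identity e satisfies e ∘ x = x for all x, so its row in the table reproduces the column headers.
Row s5 reads: s1, s2, s3, s4, s5, s6, s7, s8 — exactly the header order. So s5 is the identity.

s5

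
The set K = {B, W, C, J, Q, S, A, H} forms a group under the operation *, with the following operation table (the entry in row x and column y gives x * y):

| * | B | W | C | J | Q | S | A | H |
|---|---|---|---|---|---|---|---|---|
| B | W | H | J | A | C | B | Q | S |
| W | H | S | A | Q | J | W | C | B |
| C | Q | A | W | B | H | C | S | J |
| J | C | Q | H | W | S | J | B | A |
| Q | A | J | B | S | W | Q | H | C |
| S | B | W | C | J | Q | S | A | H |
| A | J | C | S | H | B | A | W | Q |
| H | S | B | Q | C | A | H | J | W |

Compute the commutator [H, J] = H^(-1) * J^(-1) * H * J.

W

Identity is S; from the table H^(-1) = B and J^(-1) = Q.
B * Q = C
C * H = J
J * J = W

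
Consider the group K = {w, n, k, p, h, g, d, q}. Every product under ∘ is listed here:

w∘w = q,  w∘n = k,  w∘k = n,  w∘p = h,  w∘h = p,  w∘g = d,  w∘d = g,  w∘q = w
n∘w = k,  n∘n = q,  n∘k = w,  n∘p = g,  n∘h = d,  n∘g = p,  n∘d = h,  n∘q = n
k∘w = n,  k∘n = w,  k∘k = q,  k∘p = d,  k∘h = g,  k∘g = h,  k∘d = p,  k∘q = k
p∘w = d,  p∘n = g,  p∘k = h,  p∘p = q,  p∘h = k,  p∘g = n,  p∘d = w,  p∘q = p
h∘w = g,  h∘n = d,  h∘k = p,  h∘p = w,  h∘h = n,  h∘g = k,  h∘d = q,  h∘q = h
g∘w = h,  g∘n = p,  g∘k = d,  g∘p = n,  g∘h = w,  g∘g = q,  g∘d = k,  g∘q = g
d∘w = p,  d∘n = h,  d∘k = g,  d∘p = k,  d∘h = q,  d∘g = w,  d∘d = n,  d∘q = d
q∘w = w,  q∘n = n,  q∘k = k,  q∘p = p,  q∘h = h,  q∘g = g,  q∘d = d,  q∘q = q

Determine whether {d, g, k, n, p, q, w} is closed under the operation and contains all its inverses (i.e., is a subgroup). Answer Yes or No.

No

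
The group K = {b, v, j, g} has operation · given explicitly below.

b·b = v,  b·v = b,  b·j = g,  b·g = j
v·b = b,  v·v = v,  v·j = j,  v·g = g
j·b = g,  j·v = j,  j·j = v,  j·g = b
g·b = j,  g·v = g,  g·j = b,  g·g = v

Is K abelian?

Check whether the table is symmetric across its main diagonal.
Every entry (row x, col y) equals the entry (row y, col x), so K is abelian.

Yes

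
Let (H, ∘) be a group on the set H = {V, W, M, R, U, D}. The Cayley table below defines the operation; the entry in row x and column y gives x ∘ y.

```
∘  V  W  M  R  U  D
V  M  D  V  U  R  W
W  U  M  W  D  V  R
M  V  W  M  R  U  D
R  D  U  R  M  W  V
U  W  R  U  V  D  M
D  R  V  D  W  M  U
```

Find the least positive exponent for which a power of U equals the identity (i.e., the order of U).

The identity element is M (its row matches the header).
U^1 = U
U^2 = U ∘ U = D
U^3 = D ∘ U = M
The first power of U equal to the identity is U^3, so ord(U) = 3.
(Structurally, H here is isomorphic to the symmetric group S_3.)

3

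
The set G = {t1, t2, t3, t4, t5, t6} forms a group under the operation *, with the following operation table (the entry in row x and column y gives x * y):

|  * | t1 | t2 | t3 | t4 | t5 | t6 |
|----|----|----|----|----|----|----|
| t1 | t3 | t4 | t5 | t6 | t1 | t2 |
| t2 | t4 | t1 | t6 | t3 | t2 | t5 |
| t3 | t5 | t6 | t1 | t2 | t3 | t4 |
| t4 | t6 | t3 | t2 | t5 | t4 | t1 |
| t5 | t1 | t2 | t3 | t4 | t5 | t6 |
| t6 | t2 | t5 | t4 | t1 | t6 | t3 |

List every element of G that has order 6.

{t2, t6}

Identity is t5. Compute the order of each non-identity element by repeated multiplication:
  t1: t1 → t3 → t5  (order 3)
  t2: t2 → t1 → t4 → t3 → t6 → t5  (order 6)
  t3: t3 → t1 → t5  (order 3)
  t4: t4 → t5  (order 2)
  t6: t6 → t3 → t4 → t1 → t2 → t5  (order 6)
Elements of order 6: {t2, t6}.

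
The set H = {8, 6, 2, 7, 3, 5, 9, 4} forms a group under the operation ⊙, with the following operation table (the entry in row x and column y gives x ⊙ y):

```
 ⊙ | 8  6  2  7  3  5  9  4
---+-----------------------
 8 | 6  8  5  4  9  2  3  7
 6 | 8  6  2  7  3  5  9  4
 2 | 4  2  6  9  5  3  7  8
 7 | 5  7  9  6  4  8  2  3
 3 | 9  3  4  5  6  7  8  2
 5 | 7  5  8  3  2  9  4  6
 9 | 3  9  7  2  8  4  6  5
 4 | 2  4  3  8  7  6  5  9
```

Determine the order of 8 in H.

2

The identity element is 6 (its row matches the header).
8^1 = 8
8^2 = 8 ⊙ 8 = 6
The first power of 8 equal to the identity is 8^2, so ord(8) = 2.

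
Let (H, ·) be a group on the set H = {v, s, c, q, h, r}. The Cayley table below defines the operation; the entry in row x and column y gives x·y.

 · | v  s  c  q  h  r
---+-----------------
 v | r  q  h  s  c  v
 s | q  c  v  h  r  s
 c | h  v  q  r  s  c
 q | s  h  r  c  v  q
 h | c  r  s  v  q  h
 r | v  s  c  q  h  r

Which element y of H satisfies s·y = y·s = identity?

First locate the identity: row r matches the header, so r is the identity.
Scan row s for r: s·h = r. Hence s^(-1) = h.

h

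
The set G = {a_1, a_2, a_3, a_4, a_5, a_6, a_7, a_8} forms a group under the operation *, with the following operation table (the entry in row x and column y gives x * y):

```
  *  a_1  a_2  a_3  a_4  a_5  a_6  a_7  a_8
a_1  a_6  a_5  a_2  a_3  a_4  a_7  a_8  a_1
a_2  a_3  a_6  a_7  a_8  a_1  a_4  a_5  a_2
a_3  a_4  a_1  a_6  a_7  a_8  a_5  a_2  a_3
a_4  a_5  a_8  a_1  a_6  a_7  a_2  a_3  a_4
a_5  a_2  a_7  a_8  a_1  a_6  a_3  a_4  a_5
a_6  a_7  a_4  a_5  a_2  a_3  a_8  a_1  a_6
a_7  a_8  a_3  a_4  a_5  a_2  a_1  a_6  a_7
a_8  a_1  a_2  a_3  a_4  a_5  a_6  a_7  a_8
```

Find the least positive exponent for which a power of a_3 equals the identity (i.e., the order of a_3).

The identity element is a_8 (its row matches the header).
a_3^1 = a_3
a_3^2 = a_3 * a_3 = a_6
a_3^3 = a_6 * a_3 = a_5
a_3^4 = a_5 * a_3 = a_8
The first power of a_3 equal to the identity is a_3^4, so ord(a_3) = 4.

4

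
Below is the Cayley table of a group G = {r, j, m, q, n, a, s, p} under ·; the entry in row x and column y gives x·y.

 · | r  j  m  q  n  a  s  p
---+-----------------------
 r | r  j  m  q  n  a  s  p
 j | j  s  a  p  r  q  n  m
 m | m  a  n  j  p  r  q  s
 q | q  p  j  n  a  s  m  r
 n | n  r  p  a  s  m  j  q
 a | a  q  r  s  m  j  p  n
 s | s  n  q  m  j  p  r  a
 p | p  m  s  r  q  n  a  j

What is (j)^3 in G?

n

j^1 = j
j^2 = j·j = s
j^3 = s·j = n
(Structurally, G here is isomorphic to the cyclic group Z_8.)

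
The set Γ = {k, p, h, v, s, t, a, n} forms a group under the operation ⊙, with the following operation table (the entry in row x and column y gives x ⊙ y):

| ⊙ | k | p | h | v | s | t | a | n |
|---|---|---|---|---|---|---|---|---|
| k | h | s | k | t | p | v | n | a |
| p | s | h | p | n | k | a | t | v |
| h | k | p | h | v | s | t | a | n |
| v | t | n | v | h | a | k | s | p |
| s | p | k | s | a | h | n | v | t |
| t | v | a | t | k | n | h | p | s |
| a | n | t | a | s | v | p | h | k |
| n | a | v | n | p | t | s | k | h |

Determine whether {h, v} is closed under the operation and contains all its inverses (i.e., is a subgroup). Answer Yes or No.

{h, v} contains the identity h.
Checking products: every product of two elements of {h, v} (read from the table) lies in {h, v}, so the set is closed.
In a finite group, a nonempty closed subset is a subgroup. So {h, v} ≤ Γ.

Yes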